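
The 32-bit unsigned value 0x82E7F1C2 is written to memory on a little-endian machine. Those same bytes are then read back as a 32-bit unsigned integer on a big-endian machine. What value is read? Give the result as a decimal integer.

Stored little-endian, the bytes at ascending addresses are C2 F1 E7 82.
Read back as big-endian, the last byte is least significant, giving 0xC2F1E782.
0xC2F1E782 = 3270633346.

3270633346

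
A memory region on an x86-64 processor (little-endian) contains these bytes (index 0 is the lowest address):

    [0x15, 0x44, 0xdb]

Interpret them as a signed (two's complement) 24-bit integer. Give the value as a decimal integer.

-2407403

In little-endian order the low byte comes first in memory.
Reassemble most-significant byte first: DB 44 15 → 0xDB4415.
Top bit is set, so as a signed 24-bit value this is 0xDB4415 − 2^24 = -2407403.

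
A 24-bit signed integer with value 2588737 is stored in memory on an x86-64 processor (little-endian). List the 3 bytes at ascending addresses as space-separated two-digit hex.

2588737 in hexadecimal, padded to 24 bits, is 0x278041.
Split into bytes (most-significant first): 27 80 41.
Little-endian stores the least-significant byte at the lowest address.
So at ascending addresses the bytes are 41 80 27.

41 80 27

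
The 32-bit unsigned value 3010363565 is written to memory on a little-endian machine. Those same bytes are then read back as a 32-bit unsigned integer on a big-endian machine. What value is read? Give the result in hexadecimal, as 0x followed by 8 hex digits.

3010363565 in 32-bit hexadecimal is 0xB36E80AD.
Stored little-endian, the bytes at ascending addresses are AD 80 6E B3.
Read back as big-endian, the last byte is least significant, giving 0xAD806EB3.

0xAD806EB3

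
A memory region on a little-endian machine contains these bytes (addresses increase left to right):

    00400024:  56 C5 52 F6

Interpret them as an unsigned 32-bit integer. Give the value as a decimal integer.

4132619606

Little-endian: lowest address holds the least-significant byte.
Reassemble most-significant byte first: F6 52 C5 56 → 0xF652C556.
0xF652C556 = 4132619606.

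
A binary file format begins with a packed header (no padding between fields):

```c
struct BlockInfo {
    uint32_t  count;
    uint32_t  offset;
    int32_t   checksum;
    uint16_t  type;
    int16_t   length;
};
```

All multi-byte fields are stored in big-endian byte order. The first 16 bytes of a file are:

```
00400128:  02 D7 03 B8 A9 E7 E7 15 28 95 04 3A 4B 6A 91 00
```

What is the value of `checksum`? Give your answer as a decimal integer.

`checksum` follows `count` (4 B), `offset` (4 B), so it starts at offset 4 + 4 = 8 and occupies 4 bytes.
Bytes at offsets 8..11: 28 95 04 3A.
In big-endian order the high byte comes first in memory.
The bytes are already most-significant first: 0x2895043A.
0x2895043A = 680854586.

680854586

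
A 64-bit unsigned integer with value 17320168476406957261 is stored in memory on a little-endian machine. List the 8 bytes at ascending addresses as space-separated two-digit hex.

CD C4 27 8E 76 99 5D F0

17320168476406957261 in hexadecimal, padded to 64 bits, is 0xF05D99768E27C4CD.
Split into bytes (most-significant first): F0 5D 99 76 8E 27 C4 CD.
In little-endian order the low byte comes first in memory.
So at ascending addresses the bytes are CD C4 27 8E 76 99 5D F0.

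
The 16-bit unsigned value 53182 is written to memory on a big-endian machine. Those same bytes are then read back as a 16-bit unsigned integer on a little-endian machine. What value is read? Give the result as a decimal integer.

48847

53182 in 16-bit hexadecimal is 0xCFBE.
Stored big-endian, the bytes at ascending addresses are CF BE.
Read back as little-endian, the first byte is least significant, giving 0xBECF.
0xBECF = 48847.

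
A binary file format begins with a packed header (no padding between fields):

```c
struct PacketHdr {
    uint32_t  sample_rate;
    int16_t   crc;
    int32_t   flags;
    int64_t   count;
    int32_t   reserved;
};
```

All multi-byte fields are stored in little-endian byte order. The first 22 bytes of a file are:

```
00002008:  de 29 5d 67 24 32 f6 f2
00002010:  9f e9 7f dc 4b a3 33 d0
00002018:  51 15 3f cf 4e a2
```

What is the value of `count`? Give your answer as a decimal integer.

1536237868111617151

`count` follows `sample_rate` (4 B), `crc` (2 B), `flags` (4 B), so it starts at offset 4 + 2 + 4 = 10 and occupies 8 bytes.
Bytes at offsets 10..17: 7F DC 4B A3 33 D0 51 15.
In little-endian order the low byte comes first in memory.
Reassemble most-significant byte first: 15 51 D0 33 A3 4B DC 7F → 0x1551D033A34BDC7F.
0x1551D033A34BDC7F = 1536237868111617151.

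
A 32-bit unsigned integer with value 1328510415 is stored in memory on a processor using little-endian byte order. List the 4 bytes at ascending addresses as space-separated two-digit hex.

1328510415 in hexadecimal, padded to 32 bits, is 0x4F2F75CF.
Split into bytes (most-significant first): 4F 2F 75 CF.
Little-endian stores the least-significant byte at the lowest address.
So at ascending addresses the bytes are CF 75 2F 4F.

CF 75 2F 4F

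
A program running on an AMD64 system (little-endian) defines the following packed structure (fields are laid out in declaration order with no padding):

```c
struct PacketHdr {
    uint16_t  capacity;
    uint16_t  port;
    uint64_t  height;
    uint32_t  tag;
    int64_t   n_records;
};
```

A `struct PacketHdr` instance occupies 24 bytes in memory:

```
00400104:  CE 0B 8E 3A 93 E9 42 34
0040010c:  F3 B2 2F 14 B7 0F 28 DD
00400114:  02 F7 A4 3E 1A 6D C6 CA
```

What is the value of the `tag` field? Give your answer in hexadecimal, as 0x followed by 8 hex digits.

`tag` follows `capacity` (2 B), `port` (2 B), `height` (8 B), so it starts at offset 2 + 2 + 8 = 12 and occupies 4 bytes.
Bytes at offsets 12..15: B7 0F 28 DD.
Little-endian stores the least-significant byte at the lowest address.
Reassemble most-significant byte first: DD 28 0F B7 → 0xDD280FB7.

0xDD280FB7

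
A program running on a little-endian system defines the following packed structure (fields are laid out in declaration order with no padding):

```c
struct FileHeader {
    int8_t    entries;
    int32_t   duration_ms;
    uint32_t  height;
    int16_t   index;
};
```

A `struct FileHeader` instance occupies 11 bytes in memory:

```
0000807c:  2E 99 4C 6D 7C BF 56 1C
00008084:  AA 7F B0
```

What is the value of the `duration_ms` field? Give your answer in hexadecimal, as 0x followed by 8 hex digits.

0x7C6D4C99

`duration_ms` follows `entries` (1 byte), so it starts at byte offset 1 and occupies 4 bytes.
Bytes at offsets 1..4: 99 4C 6D 7C.
Little-endian stores the least-significant byte at the lowest address.
Reassemble most-significant byte first: 7C 6D 4C 99 → 0x7C6D4C99.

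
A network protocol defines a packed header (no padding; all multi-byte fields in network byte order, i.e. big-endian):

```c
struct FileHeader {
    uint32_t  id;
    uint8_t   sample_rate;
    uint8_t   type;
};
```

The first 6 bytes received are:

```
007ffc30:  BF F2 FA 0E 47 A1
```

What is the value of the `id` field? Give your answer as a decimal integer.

3220371982

`id` is the first field, at byte offset 0, occupying 4 bytes.
Bytes at offsets 0..3: BF F2 FA 0E.
In big-endian order the high byte comes first in memory.
The bytes are already most-significant first: 0xBFF2FA0E.
0xBFF2FA0E = 3220371982.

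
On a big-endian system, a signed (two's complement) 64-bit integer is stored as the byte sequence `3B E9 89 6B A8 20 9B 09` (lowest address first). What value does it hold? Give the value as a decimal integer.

Big-endian stores the most-significant byte at the lowest address.
The bytes are already most-significant first: 0x3BE9896BA8209B09.
0x3BE9896BA8209B09 = 4317132813286546185.

4317132813286546185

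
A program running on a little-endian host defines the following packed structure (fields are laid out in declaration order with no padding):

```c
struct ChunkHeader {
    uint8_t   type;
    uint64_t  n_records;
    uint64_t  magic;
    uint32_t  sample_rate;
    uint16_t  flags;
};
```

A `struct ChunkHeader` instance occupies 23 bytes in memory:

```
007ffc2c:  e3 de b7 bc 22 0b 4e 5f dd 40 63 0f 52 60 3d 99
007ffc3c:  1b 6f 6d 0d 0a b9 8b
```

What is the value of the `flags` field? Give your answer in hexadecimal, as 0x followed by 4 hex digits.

`flags` follows `type` (1 B), `n_records` (8 B), `magic` (8 B), `sample_rate` (4 B), so it starts at offset 1 + 8 + 8 + 4 = 21 and occupies 2 bytes.
Bytes at offsets 21..22: B9 8B.
Little-endian: lowest address holds the least-significant byte.
Reassemble most-significant byte first: 8B B9 → 0x8BB9.

0x8BB9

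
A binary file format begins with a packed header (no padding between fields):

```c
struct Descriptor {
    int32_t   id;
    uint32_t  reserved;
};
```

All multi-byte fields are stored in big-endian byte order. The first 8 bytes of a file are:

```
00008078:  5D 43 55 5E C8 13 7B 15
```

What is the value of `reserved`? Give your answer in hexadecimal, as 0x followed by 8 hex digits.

0xC8137B15

`reserved` follows `id` (4 bytes), so it starts at byte offset 4 and occupies 4 bytes.
Bytes at offsets 4..7: C8 13 7B 15.
In big-endian order the high byte comes first in memory.
The bytes are already most-significant first: 0xC8137B15.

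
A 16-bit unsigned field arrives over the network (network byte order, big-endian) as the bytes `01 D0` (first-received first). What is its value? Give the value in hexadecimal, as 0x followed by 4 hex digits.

Big-endian stores the most-significant byte at the lowest address.
The bytes are already most-significant first: 0x01D0.

0x01D0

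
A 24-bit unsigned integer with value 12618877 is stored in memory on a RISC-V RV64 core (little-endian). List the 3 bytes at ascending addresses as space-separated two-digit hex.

12618877 in hexadecimal, padded to 24 bits, is 0xC08C7D.
Split into bytes (most-significant first): C0 8C 7D.
Little-endian: lowest address holds the least-significant byte.
So at ascending addresses the bytes are 7D 8C C0.

7D 8C C0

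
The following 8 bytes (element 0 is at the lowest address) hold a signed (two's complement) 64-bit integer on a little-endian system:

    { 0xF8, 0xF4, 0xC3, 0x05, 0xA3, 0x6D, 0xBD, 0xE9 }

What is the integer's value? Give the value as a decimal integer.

-1604005345330203400

In little-endian order the low byte comes first in memory.
Reassemble most-significant byte first: E9 BD 6D A3 05 C3 F4 F8 → 0xE9BD6DA305C3F4F8.
Top bit is set, so as a signed 64-bit value this is 0xE9BD6DA305C3F4F8 − 2^64 = -1604005345330203400.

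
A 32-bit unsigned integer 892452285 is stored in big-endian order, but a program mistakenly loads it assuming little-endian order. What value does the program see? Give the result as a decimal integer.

892452285 in 32-bit hexadecimal is 0x3531BDBD.
Stored big-endian, the bytes at ascending addresses are 35 31 BD BD.
Read back as little-endian, the first byte is least significant, giving 0xBDBD3135.
0xBDBD3135 = 3183292725.

3183292725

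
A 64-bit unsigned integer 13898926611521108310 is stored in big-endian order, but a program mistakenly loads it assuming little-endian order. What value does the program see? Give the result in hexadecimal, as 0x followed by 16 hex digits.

0x5679F00E1DE8E2C0

13898926611521108310 in 64-bit hexadecimal is 0xC0E2E81D0EF07956.
Stored big-endian, the bytes at ascending addresses are C0 E2 E8 1D 0E F0 79 56.
Read back as little-endian, the first byte is least significant, giving 0x5679F00E1DE8E2C0.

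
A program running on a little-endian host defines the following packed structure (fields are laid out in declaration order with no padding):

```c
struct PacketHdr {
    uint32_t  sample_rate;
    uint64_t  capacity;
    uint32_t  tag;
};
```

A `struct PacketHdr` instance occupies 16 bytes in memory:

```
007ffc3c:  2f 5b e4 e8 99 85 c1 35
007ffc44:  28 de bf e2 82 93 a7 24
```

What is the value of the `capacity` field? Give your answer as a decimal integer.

16339022237405382041

`capacity` follows `sample_rate` (4 bytes), so it starts at byte offset 4 and occupies 8 bytes.
Bytes at offsets 4..11: 99 85 C1 35 28 DE BF E2.
In little-endian order the low byte comes first in memory.
Reassemble most-significant byte first: E2 BF DE 28 35 C1 85 99 → 0xE2BFDE2835C18599.
0xE2BFDE2835C18599 = 16339022237405382041.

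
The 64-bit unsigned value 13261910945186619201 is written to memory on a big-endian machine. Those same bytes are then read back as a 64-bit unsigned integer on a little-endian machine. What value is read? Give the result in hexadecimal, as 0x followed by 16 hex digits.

0x419FB672BDC50BB8

13261910945186619201 in 64-bit hexadecimal is 0xB80BC5BD72B69F41.
Stored big-endian, the bytes at ascending addresses are B8 0B C5 BD 72 B6 9F 41.
Read back as little-endian, the first byte is least significant, giving 0x419FB672BDC50BB8.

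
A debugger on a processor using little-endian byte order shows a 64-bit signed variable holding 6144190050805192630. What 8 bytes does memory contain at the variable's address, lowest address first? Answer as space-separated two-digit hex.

B6 97 BB 42 4C 8C 44 55

6144190050805192630 in hexadecimal, padded to 64 bits, is 0x55448C4C42BB97B6.
Split into bytes (most-significant first): 55 44 8C 4C 42 BB 97 B6.
In little-endian order the low byte comes first in memory.
So at ascending addresses the bytes are B6 97 BB 42 4C 8C 44 55.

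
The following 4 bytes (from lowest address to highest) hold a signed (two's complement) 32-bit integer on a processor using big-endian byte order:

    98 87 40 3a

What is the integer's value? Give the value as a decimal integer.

-1735966662

Big-endian: lowest address holds the most-significant byte.
The bytes are already most-significant first: 0x9887403A.
Top bit is set, so as a signed 32-bit value this is 0x9887403A − 2^32 = -1735966662.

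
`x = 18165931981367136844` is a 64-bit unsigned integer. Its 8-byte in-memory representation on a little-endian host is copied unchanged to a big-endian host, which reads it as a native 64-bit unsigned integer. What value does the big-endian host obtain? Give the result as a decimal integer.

5535570231056538364

18165931981367136844 in 64-bit hexadecimal is 0xFC1A5AE3CB4BD24C.
Stored little-endian, the bytes at ascending addresses are 4C D2 4B CB E3 5A 1A FC.
Read back as big-endian, the last byte is least significant, giving 0x4CD24BCBE35A1AFC.
0x4CD24BCBE35A1AFC = 5535570231056538364.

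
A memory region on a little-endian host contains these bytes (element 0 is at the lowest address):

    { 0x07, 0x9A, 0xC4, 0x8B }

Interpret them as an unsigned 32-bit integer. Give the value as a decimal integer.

In little-endian order the low byte comes first in memory.
Reassemble most-significant byte first: 8B C4 9A 07 → 0x8BC49A07.
0x8BC49A07 = 2344917511.

2344917511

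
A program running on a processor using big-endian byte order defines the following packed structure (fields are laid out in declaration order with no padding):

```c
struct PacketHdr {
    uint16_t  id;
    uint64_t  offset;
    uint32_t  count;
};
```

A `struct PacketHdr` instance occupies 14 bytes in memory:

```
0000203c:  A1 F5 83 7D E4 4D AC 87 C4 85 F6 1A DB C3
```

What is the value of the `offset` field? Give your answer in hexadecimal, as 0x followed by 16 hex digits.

0x837DE44DAC87C485

`offset` follows `id` (2 bytes), so it starts at byte offset 2 and occupies 8 bytes.
Bytes at offsets 2..9: 83 7D E4 4D AC 87 C4 85.
Big-endian stores the most-significant byte at the lowest address.
The bytes are already most-significant first: 0x837DE44DAC87C485.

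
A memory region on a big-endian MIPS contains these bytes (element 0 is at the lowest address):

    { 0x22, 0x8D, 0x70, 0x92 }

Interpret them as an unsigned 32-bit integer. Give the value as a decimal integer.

Big-endian: lowest address holds the most-significant byte.
The bytes are already most-significant first: 0x228D7092.
0x228D7092 = 579694738.

579694738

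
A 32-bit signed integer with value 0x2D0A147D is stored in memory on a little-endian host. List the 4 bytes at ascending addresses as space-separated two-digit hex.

Split into bytes (most-significant first): 2D 0A 14 7D.
Little-endian stores the least-significant byte at the lowest address.
So at ascending addresses the bytes are 7D 14 0A 2D.

7D 14 0A 2D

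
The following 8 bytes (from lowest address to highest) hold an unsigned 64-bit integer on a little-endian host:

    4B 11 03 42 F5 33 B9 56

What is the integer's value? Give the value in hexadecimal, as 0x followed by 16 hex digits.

In little-endian order the low byte comes first in memory.
Reassemble most-significant byte first: 56 B9 33 F5 42 03 11 4B → 0x56B933F54203114B.

0x56B933F54203114B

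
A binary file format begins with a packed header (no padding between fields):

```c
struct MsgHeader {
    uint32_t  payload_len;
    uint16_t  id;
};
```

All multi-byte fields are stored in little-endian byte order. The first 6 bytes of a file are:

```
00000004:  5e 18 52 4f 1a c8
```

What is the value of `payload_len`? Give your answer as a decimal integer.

`payload_len` is the first field, at byte offset 0, occupying 4 bytes.
Bytes at offsets 0..3: 5E 18 52 4F.
Little-endian stores the least-significant byte at the lowest address.
Reassemble most-significant byte first: 4F 52 18 5E → 0x4F52185E.
0x4F52185E = 1330780254.

1330780254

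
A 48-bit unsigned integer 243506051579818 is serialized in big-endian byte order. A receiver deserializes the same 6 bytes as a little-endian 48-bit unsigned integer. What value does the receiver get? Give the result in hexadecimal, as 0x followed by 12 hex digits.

243506051579818 in 48-bit hexadecimal is 0xDD77ABB47FAA.
Stored big-endian, the bytes at ascending addresses are DD 77 AB B4 7F AA.
Read back as little-endian, the first byte is least significant, giving 0xAA7FB4AB77DD.

0xAA7FB4AB77DD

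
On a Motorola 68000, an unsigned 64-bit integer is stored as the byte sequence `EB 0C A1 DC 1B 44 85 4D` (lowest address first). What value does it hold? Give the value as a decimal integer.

16937090265355945293

In big-endian order the high byte comes first in memory.
The bytes are already most-significant first: 0xEB0CA1DC1B44854D.
0xEB0CA1DC1B44854D = 16937090265355945293.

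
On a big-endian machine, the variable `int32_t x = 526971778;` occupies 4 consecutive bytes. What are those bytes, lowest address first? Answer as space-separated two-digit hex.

526971778 in hexadecimal, padded to 32 bits, is 0x1F68F382.
Split into bytes (most-significant first): 1F 68 F3 82.
Big-endian: lowest address holds the most-significant byte.
So the memory order matches the most-significant-first order: 1F 68 F3 82.

1F 68 F3 82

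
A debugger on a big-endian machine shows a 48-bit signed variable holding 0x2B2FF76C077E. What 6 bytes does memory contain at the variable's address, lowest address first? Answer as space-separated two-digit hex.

2B 2F F7 6C 07 7E

Split into bytes (most-significant first): 2B 2F F7 6C 07 7E.
Big-endian: lowest address holds the most-significant byte.
So the memory order matches the most-significant-first order: 2B 2F F7 6C 07 7E.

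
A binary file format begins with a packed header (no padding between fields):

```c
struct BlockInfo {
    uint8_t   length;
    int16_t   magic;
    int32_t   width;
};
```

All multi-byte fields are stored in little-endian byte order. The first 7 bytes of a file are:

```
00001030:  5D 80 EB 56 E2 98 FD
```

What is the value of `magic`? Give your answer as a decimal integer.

-5248

`magic` follows `length` (1 byte), so it starts at byte offset 1 and occupies 2 bytes.
Bytes at offsets 1..2: 80 EB.
Little-endian: lowest address holds the least-significant byte.
Reassemble most-significant byte first: EB 80 → 0xEB80.
Top bit is set, so as a signed 16-bit value this is 0xEB80 − 2^16 = -5248.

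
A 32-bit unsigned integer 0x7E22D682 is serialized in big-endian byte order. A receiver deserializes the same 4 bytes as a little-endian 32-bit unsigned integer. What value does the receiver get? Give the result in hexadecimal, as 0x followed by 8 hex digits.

0x82D6227E

Stored big-endian, the bytes at ascending addresses are 7E 22 D6 82.
Read back as little-endian, the first byte is least significant, giving 0x82D6227E.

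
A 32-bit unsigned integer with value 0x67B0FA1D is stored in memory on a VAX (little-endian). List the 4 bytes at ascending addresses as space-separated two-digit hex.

Split into bytes (most-significant first): 67 B0 FA 1D.
Little-endian stores the least-significant byte at the lowest address.
So at ascending addresses the bytes are 1D FA B0 67.

1D FA B0 67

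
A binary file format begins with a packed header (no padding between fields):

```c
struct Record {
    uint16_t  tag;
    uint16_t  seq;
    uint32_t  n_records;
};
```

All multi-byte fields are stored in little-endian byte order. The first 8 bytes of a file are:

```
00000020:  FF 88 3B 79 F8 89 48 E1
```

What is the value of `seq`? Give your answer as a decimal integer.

31035

`seq` follows `tag` (2 bytes), so it starts at byte offset 2 and occupies 2 bytes.
Bytes at offsets 2..3: 3B 79.
Little-endian: lowest address holds the least-significant byte.
Reassemble most-significant byte first: 79 3B → 0x793B.
0x793B = 31035.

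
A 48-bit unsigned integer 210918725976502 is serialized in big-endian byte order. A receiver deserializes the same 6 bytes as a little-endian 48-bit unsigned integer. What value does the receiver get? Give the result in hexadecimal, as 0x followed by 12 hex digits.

210918725976502 in 48-bit hexadecimal is 0xBFD457BD01B6.
Stored big-endian, the bytes at ascending addresses are BF D4 57 BD 01 B6.
Read back as little-endian, the first byte is least significant, giving 0xB601BD57D4BF.

0xB601BD57D4BF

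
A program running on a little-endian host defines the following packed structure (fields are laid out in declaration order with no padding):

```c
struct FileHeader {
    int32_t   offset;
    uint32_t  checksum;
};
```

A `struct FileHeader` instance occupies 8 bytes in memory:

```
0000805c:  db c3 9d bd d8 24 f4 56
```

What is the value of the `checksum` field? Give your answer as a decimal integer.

`checksum` follows `offset` (4 bytes), so it starts at byte offset 4 and occupies 4 bytes.
Bytes at offsets 4..7: D8 24 F4 56.
In little-endian order the low byte comes first in memory.
Reassemble most-significant byte first: 56 F4 24 D8 → 0x56F424D8.
0x56F424D8 = 1458840792.

1458840792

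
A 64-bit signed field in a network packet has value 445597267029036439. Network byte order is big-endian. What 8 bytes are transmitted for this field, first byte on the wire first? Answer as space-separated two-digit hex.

06 2F 14 5A 7E 26 8D 97

445597267029036439 in hexadecimal, padded to 64 bits, is 0x062F145A7E268D97.
Split into bytes (most-significant first): 06 2F 14 5A 7E 26 8D 97.
In big-endian order the high byte comes first in memory.
So the memory order matches the most-significant-first order: 06 2F 14 5A 7E 26 8D 97.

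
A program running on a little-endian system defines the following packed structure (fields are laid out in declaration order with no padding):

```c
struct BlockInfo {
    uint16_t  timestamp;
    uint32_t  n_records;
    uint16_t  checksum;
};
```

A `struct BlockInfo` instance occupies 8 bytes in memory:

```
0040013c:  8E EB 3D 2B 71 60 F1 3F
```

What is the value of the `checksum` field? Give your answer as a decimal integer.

`checksum` follows `timestamp` (2 B), `n_records` (4 B), so it starts at offset 2 + 4 = 6 and occupies 2 bytes.
Bytes at offsets 6..7: F1 3F.
In little-endian order the low byte comes first in memory.
Reassemble most-significant byte first: 3F F1 → 0x3FF1.
0x3FF1 = 16369.

16369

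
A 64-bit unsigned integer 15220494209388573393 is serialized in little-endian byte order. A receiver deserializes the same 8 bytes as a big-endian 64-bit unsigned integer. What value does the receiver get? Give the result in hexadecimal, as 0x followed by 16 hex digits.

15220494209388573393 in 64-bit hexadecimal is 0xD33A0ED7807EF2D1.
Stored little-endian, the bytes at ascending addresses are D1 F2 7E 80 D7 0E 3A D3.
Read back as big-endian, the last byte is least significant, giving 0xD1F27E80D70E3AD3.

0xD1F27E80D70E3AD3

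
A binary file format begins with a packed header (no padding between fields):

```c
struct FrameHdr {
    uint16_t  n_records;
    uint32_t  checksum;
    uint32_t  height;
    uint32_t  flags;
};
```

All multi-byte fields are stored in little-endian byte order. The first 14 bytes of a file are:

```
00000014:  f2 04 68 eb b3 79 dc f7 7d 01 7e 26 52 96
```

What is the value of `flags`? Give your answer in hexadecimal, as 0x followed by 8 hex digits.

0x9652267E

`flags` follows `n_records` (2 B), `checksum` (4 B), `height` (4 B), so it starts at offset 2 + 4 + 4 = 10 and occupies 4 bytes.
Bytes at offsets 10..13: 7E 26 52 96.
Little-endian stores the least-significant byte at the lowest address.
Reassemble most-significant byte first: 96 52 26 7E → 0x9652267E.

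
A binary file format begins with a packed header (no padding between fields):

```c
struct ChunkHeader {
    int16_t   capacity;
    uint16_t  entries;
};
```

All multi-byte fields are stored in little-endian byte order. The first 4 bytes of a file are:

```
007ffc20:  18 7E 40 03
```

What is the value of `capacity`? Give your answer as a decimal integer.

`capacity` is the first field, at byte offset 0, occupying 2 bytes.
Bytes at offsets 0..1: 18 7E.
In little-endian order the low byte comes first in memory.
Reassemble most-significant byte first: 7E 18 → 0x7E18.
0x7E18 = 32280.

32280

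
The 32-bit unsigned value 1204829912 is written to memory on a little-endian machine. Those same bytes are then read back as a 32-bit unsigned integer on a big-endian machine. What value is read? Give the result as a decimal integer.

3627995207

1204829912 in 32-bit hexadecimal is 0x47D03ED8.
Stored little-endian, the bytes at ascending addresses are D8 3E D0 47.
Read back as big-endian, the last byte is least significant, giving 0xD83ED047.
0xD83ED047 = 3627995207.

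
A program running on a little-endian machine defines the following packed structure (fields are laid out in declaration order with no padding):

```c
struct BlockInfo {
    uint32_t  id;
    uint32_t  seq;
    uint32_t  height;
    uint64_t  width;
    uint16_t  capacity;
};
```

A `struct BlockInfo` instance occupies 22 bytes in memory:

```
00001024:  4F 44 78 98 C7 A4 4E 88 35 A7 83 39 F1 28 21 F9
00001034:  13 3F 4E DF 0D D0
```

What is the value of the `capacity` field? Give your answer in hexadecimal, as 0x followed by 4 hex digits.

0xD00D

`capacity` follows `id` (4 B), `seq` (4 B), `height` (4 B), `width` (8 B), so it starts at offset 4 + 4 + 4 + 8 = 20 and occupies 2 bytes.
Bytes at offsets 20..21: 0D D0.
Little-endian: lowest address holds the least-significant byte.
Reassemble most-significant byte first: D0 0D → 0xD00D.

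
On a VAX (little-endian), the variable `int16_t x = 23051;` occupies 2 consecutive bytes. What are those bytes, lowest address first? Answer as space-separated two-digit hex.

0B 5A

23051 in hexadecimal, padded to 16 bits, is 0x5A0B.
Split into bytes (most-significant first): 5A 0B.
Little-endian stores the least-significant byte at the lowest address.
So at ascending addresses the bytes are 0B 5A.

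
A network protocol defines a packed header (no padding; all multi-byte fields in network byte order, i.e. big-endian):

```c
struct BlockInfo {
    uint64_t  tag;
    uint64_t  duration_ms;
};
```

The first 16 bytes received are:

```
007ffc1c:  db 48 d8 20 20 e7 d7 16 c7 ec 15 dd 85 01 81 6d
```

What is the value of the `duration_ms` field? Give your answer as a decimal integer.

`duration_ms` follows `tag` (8 bytes), so it starts at byte offset 8 and occupies 8 bytes.
Bytes at offsets 8..15: C7 EC 15 DD 85 01 81 6D.
Big-endian stores the most-significant byte at the lowest address.
The bytes are already most-significant first: 0xC7EC15DD8501816D.
0xC7EC15DD8501816D = 14405913349214798189.

14405913349214798189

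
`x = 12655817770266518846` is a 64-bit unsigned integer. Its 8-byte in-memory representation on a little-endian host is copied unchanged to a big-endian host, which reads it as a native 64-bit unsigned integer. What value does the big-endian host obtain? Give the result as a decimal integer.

4532256655089312431

12655817770266518846 in 64-bit hexadecimal is 0xAFA27F356ACFE53E.
Stored little-endian, the bytes at ascending addresses are 3E E5 CF 6A 35 7F A2 AF.
Read back as big-endian, the last byte is least significant, giving 0x3EE5CF6A357FA2AF.
0x3EE5CF6A357FA2AF = 4532256655089312431.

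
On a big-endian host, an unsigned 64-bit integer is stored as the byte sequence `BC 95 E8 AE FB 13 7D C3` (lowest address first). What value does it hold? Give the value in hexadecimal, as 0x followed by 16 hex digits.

0xBC95E8AEFB137DC3

Big-endian stores the most-significant byte at the lowest address.
The bytes are already most-significant first: 0xBC95E8AEFB137DC3.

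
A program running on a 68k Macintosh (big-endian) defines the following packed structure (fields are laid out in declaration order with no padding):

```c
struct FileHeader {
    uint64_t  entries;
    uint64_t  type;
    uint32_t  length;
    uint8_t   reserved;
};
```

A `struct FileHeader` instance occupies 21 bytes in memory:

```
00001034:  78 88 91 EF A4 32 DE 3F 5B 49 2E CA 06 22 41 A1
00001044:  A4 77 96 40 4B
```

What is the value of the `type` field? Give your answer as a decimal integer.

`type` follows `entries` (8 bytes), so it starts at byte offset 8 and occupies 8 bytes.
Bytes at offsets 8..15: 5B 49 2E CA 06 22 41 A1.
Big-endian stores the most-significant byte at the lowest address.
The bytes are already most-significant first: 0x5B492ECA062241A1.
0x5B492ECA062241A1 = 6577840175972499873.

6577840175972499873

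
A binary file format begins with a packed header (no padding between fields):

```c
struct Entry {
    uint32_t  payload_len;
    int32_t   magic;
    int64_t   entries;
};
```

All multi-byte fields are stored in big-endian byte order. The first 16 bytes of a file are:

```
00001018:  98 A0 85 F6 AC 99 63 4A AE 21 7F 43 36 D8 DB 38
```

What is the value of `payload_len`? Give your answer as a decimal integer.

2560656886

`payload_len` is the first field, at byte offset 0, occupying 4 bytes.
Bytes at offsets 0..3: 98 A0 85 F6.
Big-endian: lowest address holds the most-significant byte.
The bytes are already most-significant first: 0x98A085F6.
0x98A085F6 = 2560656886.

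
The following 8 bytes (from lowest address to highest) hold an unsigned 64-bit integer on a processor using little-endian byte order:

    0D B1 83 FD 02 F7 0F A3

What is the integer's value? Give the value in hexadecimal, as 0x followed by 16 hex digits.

Little-endian stores the least-significant byte at the lowest address.
Reassemble most-significant byte first: A3 0F F7 02 FD 83 B1 0D → 0xA30FF702FD83B10D.

0xA30FF702FD83B10D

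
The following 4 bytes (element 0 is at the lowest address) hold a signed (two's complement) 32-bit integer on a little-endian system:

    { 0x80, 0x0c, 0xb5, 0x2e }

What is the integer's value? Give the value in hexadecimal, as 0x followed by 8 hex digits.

Little-endian stores the least-significant byte at the lowest address.
Reassemble most-significant byte first: 2E B5 0C 80 → 0x2EB50C80.

0x2EB50C80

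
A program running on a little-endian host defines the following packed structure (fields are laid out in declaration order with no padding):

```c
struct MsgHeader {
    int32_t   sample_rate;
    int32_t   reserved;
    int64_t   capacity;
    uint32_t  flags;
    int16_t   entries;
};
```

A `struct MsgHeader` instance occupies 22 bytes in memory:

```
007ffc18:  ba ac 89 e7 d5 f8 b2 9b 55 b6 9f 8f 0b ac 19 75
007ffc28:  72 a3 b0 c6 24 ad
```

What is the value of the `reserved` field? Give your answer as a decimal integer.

`reserved` follows `sample_rate` (4 bytes), so it starts at byte offset 4 and occupies 4 bytes.
Bytes at offsets 4..7: D5 F8 B2 9B.
Little-endian stores the least-significant byte at the lowest address.
Reassemble most-significant byte first: 9B B2 F8 D5 → 0x9BB2F8D5.
Top bit is set, so as a signed 32-bit value this is 0x9BB2F8D5 − 2^32 = -1682769707.

-1682769707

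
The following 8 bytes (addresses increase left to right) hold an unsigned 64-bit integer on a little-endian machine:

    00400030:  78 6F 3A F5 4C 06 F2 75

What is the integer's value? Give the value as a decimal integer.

Little-endian: lowest address holds the least-significant byte.
Reassemble most-significant byte first: 75 F2 06 4C F5 3A 6F 78 → 0x75F2064CF53A6F78.
0x75F2064CF53A6F78 = 8498862374403075960.

8498862374403075960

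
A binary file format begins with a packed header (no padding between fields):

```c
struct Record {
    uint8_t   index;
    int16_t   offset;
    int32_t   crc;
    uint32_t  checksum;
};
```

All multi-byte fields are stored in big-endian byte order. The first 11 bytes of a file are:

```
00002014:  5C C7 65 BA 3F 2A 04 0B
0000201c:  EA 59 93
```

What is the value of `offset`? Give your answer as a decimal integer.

-14491

`offset` follows `index` (1 byte), so it starts at byte offset 1 and occupies 2 bytes.
Bytes at offsets 1..2: C7 65.
Big-endian stores the most-significant byte at the lowest address.
The bytes are already most-significant first: 0xC765.
Top bit is set, so as a signed 16-bit value this is 0xC765 − 2^16 = -14491.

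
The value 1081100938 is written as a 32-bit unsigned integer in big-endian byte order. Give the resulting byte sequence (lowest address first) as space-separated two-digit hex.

40 70 4A 8A

1081100938 in hexadecimal, padded to 32 bits, is 0x40704A8A.
Split into bytes (most-significant first): 40 70 4A 8A.
In big-endian order the high byte comes first in memory.
So the memory order matches the most-significant-first order: 40 70 4A 8A.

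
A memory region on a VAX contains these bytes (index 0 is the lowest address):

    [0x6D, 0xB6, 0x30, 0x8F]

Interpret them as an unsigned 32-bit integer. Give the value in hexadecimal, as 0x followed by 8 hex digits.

Little-endian stores the least-significant byte at the lowest address.
Reassemble most-significant byte first: 8F 30 B6 6D → 0x8F30B66D.

0x8F30B66D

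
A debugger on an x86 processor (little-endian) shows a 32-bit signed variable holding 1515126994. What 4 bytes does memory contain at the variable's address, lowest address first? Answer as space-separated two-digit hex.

D2 00 4F 5A

1515126994 in hexadecimal, padded to 32 bits, is 0x5A4F00D2.
Split into bytes (most-significant first): 5A 4F 00 D2.
Little-endian stores the least-significant byte at the lowest address.
So at ascending addresses the bytes are D2 00 4F 5A.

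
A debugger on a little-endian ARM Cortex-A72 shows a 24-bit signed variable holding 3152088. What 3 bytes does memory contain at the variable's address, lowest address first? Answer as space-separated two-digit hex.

3152088 in hexadecimal, padded to 24 bits, is 0x3018D8.
Split into bytes (most-significant first): 30 18 D8.
Little-endian: lowest address holds the least-significant byte.
So at ascending addresses the bytes are D8 18 30.

D8 18 30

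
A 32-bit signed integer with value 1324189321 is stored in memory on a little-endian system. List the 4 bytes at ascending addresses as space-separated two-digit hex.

89 86 ED 4E

1324189321 in hexadecimal, padded to 32 bits, is 0x4EED8689.
Split into bytes (most-significant first): 4E ED 86 89.
Little-endian: lowest address holds the least-significant byte.
So at ascending addresses the bytes are 89 86 ED 4E.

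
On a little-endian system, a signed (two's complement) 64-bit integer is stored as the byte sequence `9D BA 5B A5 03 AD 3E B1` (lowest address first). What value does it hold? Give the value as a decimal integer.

In little-endian order the low byte comes first in memory.
Reassemble most-significant byte first: B1 3E AD 03 A5 5B BA 9D → 0xB13EAD03A55BBA9D.
Top bit is set, so as a signed 64-bit value this is 0xB13EAD03A55BBA9D − 2^64 = -5674908249269486947.

-5674908249269486947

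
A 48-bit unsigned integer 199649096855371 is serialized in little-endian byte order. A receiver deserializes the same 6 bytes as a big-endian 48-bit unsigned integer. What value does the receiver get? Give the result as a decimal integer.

199649096855371 in 48-bit hexadecimal is 0xB5946D7F6F4B.
Stored little-endian, the bytes at ascending addresses are 4B 6F 7F 6D 94 B5.
Read back as big-endian, the last byte is least significant, giving 0x4B6F7F6D94B5.
0x4B6F7F6D94B5 = 82942251340981.

82942251340981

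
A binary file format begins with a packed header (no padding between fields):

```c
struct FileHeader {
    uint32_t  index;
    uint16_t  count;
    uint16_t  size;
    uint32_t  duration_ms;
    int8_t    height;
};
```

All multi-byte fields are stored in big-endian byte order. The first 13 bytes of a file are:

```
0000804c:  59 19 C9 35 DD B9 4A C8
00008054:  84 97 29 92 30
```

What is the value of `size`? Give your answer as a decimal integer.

19144

`size` follows `index` (4 B), `count` (2 B), so it starts at offset 4 + 2 = 6 and occupies 2 bytes.
Bytes at offsets 6..7: 4A C8.
Big-endian: lowest address holds the most-significant byte.
The bytes are already most-significant first: 0x4AC8.
0x4AC8 = 19144.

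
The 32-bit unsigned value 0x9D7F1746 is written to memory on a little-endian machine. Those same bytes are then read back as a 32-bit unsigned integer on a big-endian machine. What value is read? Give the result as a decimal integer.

Stored little-endian, the bytes at ascending addresses are 46 17 7F 9D.
Read back as big-endian, the last byte is least significant, giving 0x46177F9D.
0x46177F9D = 1175945117.

1175945117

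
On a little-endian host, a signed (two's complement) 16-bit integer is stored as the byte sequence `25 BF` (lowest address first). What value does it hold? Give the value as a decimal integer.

Little-endian: lowest address holds the least-significant byte.
Reassemble most-significant byte first: BF 25 → 0xBF25.
Top bit is set, so as a signed 16-bit value this is 0xBF25 − 2^16 = -16603.

-16603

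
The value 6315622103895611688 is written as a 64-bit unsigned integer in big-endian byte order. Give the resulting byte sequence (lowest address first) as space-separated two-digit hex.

57 A5 98 D7 86 4D 99 28

6315622103895611688 in hexadecimal, padded to 64 bits, is 0x57A598D7864D9928.
Split into bytes (most-significant first): 57 A5 98 D7 86 4D 99 28.
Big-endian: lowest address holds the most-significant byte.
So the memory order matches the most-significant-first order: 57 A5 98 D7 86 4D 99 28.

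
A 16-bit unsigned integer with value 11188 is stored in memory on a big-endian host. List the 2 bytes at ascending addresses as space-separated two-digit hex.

2B B4

11188 in hexadecimal, padded to 16 bits, is 0x2BB4.
Split into bytes (most-significant first): 2B B4.
Big-endian: lowest address holds the most-significant byte.
So the memory order matches the most-significant-first order: 2B B4.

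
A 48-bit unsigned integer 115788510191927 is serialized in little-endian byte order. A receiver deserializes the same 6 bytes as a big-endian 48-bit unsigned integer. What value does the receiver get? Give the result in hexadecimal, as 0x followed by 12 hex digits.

115788510191927 in 48-bit hexadecimal is 0x694F1D04E137.
Stored little-endian, the bytes at ascending addresses are 37 E1 04 1D 4F 69.
Read back as big-endian, the last byte is least significant, giving 0x37E1041D4F69.

0x37E1041D4F69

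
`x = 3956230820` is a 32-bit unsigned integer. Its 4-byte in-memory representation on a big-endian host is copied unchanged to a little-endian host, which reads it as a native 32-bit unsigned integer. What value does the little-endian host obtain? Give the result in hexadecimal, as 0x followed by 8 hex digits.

0xA44ACFEB

3956230820 in 32-bit hexadecimal is 0xEBCF4AA4.
Stored big-endian, the bytes at ascending addresses are EB CF 4A A4.
Read back as little-endian, the first byte is least significant, giving 0xA44ACFEB.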